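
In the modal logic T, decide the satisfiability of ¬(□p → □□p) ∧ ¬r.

Yes, satisfiable

1. ¬(□p → □□p) ∧ ¬r, u
2. ¬(□p → □□p), u
3. ¬r, u
4. □p, u
5. ¬□□p, u
6. p, u
7. ¬□p, v
8. p, v
9. ¬p, w
Accessibility: uRu, uRv, vRv, vRw, wRw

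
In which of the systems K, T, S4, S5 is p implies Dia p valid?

K-tableau for the negation not (p implies Dia p):
1. not (p implies Dia p), w0
2. p, w0   [neg-implies-rule on 1]
3. not Dia p, w0   [neg-implies-rule on 1]
Complete open branch: countermodel on a K-frame, so not valid in K.
T-tableau for the negation not (p implies Dia p):
1. not (p implies Dia p), w0
2. p, w0   [neg-implies-rule on 1]
3. not Dia p, w0   [neg-implies-rule on 1]
4. not p, w0   [neg-Dia-rule on 3 via w0Rw0]
Accessibility: w0Rw0
Branch closes: p and not p both at w0.
Every branch closes (one shown): valid in T, hence also in S4, S5 (every theorem of T is a theorem of S4 and S5).

T, S4, S5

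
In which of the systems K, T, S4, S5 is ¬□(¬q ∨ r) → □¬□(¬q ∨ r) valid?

S5

S5-tableau for the negation ¬(¬□(¬q ∨ r) → □¬□(¬q ∨ r)):
1. ¬(¬□(¬q ∨ r) → □¬□(¬q ∨ r)), 0
2. ¬□(¬q ∨ r), 0
3. ¬□¬□(¬q ∨ r), 0
4. ¬(¬q ∨ r), 1
5. q, 1
6. ¬r, 1
7. □(¬q ∨ r), 2
8. ¬q ∨ r, 0
9. ¬q ∨ r, 1
10. ¬q ∨ r, 2
11. r, 0
12. r, 1
Accessibility: 0R0, 0R1, 0R2, 1R0, 1R1, 1R2, 2R0, 2R1, 2R2
Branch closes: r and ¬r both at 1.
Every branch closes (one shown): valid in S5.
S4-tableau for the negation ¬(¬□(¬q ∨ r) → □¬□(¬q ∨ r)):
1. ¬(¬□(¬q ∨ r) → □¬□(¬q ∨ r)), 0
2. ¬□(¬q ∨ r), 0
3. ¬□¬□(¬q ∨ r), 0
4. ¬(¬q ∨ r), 1
5. q, 1
6. ¬r, 1
7. □(¬q ∨ r), 2
8. ¬q ∨ r, 2
9. r, 2
Accessibility: 0R0, 0R1, 0R2, 1R1, 2R2
Complete open branch: countermodel on an S4-frame, so not valid in S4, nor in K, T (the same frame is also a K-frame and a T-frame).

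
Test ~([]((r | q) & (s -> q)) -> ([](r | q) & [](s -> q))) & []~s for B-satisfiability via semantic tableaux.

1. ~([]((r | q) & (s -> q)) -> ([](r | q) & [](s -> q))) & []~s, w0
2. ~([]((r | q) & (s -> q)) -> ([](r | q) & [](s -> q))), w0
3. []~s, w0
4. []((r | q) & (s -> q)), w0
5. ~([](r | q) & [](s -> q)), w0
6. ~s, w0
7. (r | q) & (s -> q), w0
8. r | q, w0
9. s -> q, w0
10. ~[](r | q), w0
11. q, w0
12. ~(r | q), w1
13. ~r, w1
14. ~q, w1
15. ~s, w1
16. (r | q) & (s -> q), w1
17. r | q, w1
18. s -> q, w1
19. q, w1
Accessibility: w0Rw0, w0Rw1, w1Rw0, w1Rw1
Branch closes: q and ~q both at w1.
(One branch shown.) All branches close.

No, unsatisfiable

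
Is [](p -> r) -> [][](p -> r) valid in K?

Not valid

Tableau for the negation ~([](p -> r) -> [][](p -> r)):
1. ~([](p -> r) -> [][](p -> r)), w0
2. [](p -> r), w0
3. ~[][](p -> r), w0
4. ~[](p -> r), w1
5. p -> r, w1
6. r, w1
7. ~(p -> r), w2
8. p, w2
9. ~r, w2
Accessibility: w0Rw1, w1Rw2
The negation has an open branch (countermodel exists).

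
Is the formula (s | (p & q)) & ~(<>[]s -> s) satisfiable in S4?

1. (s | (p & q)) & ~(<>[]s -> s), u
2. s | (p & q), u   [&-rule on 1]
3. ~(<>[]s -> s), u   [&-rule on 1]
4. <>[]s, u   [~->-rule on 3]
5. ~s, u   [~->-rule on 3]
6. p & q, u   [|-rule on 2 (branches; this branch)]
7. p, u   [&-rule on 6]
8. q, u   [&-rule on 6]
9. []s, v   [<>-rule on 4: fresh world v, uRv]
10. s, v   [[]-rule on 9 via vRv]
Accessibility: uRu, uRv, vRv

Satisfiable (open branch found)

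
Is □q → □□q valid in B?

Tableau for the negation ¬(□q → □□q):
1. ¬(□q → □□q), 0
2. □q, 0
3. ¬□□q, 0
4. q, 0
5. ¬□q, 1
6. q, 1
7. ¬q, 2
Accessibility: 0R0, 0R1, 1R0, 1R1, 1R2, 2R1, 2R2
The negation has an open branch (countermodel exists).

No, not valid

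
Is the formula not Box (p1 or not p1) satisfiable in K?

1. not Box (p1 or not p1), 0
2. not (p1 or not p1), 1
3. not p1, 1
4. p1, 1
Accessibility: 0R1
Branch closes: p1 and not p1 both at 1.
(One branch shown.) All branches close.

No, unsatisfiable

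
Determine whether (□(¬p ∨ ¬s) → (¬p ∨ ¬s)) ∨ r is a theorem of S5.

Valid in S5

Tableau for the negation ¬((□(¬p ∨ ¬s) → (¬p ∨ ¬s)) ∨ r):
1. ¬((□(¬p ∨ ¬s) → (¬p ∨ ¬s)) ∨ r), w0
2. ¬(□(¬p ∨ ¬s) → (¬p ∨ ¬s)), w0   [¬∨-rule on 1]
3. ¬r, w0   [¬∨-rule on 1]
4. □(¬p ∨ ¬s), w0   [¬→-rule on 2]
5. ¬(¬p ∨ ¬s), w0   [¬→-rule on 2]
6. p, w0   [¬∨-rule on 5]
7. s, w0   [¬∨-rule on 5]
8. ¬p ∨ ¬s, w0   [□-rule on 4 via w0Rw0]
9. ¬s, w0   [∨-rule on 8 (branches; this branch)]
Accessibility: w0Rw0
Branch closes: s and ¬s both at w0.
Every branch of the negation's tableau closes; the branch above is one of them.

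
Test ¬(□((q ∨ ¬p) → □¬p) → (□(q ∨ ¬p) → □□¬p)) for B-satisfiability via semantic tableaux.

Unsatisfiable (every branch closes)

1. ¬(□((q ∨ ¬p) → □¬p) → (□(q ∨ ¬p) → □□¬p)), w0
2. □((q ∨ ¬p) → □¬p), w0
3. ¬(□(q ∨ ¬p) → □□¬p), w0
4. □(q ∨ ¬p), w0
5. ¬□□¬p, w0
6. (q ∨ ¬p) → □¬p, w0
7. q ∨ ¬p, w0
8. □¬p, w0
9. ¬p, w0
10. ¬□¬p, w1
11. (q ∨ ¬p) → □¬p, w1
12. q ∨ ¬p, w1
13. ¬p, w1
14. □¬p, w1
15. p, w2
16. ¬p, w2
Accessibility: w0Rw0, w0Rw1, w1Rw0, w1Rw1, w1Rw2, w2Rw1, w2Rw2
Branch closes: p and ¬p both at w2.
All branches of the tableau close; one closing branch shown above.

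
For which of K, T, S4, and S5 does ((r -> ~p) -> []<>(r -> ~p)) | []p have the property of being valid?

S5

S5-tableau for the negation ~(((r -> ~p) -> []<>(r -> ~p)) | []p):
1. ~(((r -> ~p) -> []<>(r -> ~p)) | []p), w0
2. ~((r -> ~p) -> []<>(r -> ~p)), w0
3. ~[]p, w0
4. r -> ~p, w0
5. ~[]<>(r -> ~p), w0
6. ~p, w0
7. ~p, w1
8. ~<>(r -> ~p), w2
9. ~(r -> ~p), w0
10. r, w0
11. p, w0
Accessibility: w0Rw0, w0Rw1, w0Rw2, w1Rw0, w1Rw1, w1Rw2, w2Rw0, w2Rw1, w2Rw2
Branch closes: p and ~p both at w0.
Every branch closes (one shown): valid in S5.
S4-tableau for the negation ~(((r -> ~p) -> []<>(r -> ~p)) | []p):
1. ~(((r -> ~p) -> []<>(r -> ~p)) | []p), w0
2. ~((r -> ~p) -> []<>(r -> ~p)), w0
3. ~[]p, w0
4. r -> ~p, w0
5. ~[]<>(r -> ~p), w0
6. ~p, w0
7. ~p, w1
8. ~<>(r -> ~p), w2
9. ~(r -> ~p), w2
10. r, w2
11. p, w2
Accessibility: w0Rw0, w0Rw1, w0Rw2, w1Rw1, w2Rw2
Complete open branch: countermodel on an S4-frame, so not valid in S4, nor in K, T (the same frame is also a K-frame and a T-frame).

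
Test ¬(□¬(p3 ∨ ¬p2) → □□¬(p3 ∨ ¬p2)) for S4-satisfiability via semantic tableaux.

1. ¬(□¬(p3 ∨ ¬p2) → □□¬(p3 ∨ ¬p2)), w0
2. □¬(p3 ∨ ¬p2), w0
3. ¬□□¬(p3 ∨ ¬p2), w0
4. ¬(p3 ∨ ¬p2), w0
5. ¬p3, w0
6. p2, w0
7. ¬□¬(p3 ∨ ¬p2), w1
8. ¬(p3 ∨ ¬p2), w1
9. ¬p3, w1
10. p2, w1
11. p3 ∨ ¬p2, w2
12. ¬(p3 ∨ ¬p2), w2
13. ¬p3, w2
14. p2, w2
15. ¬p2, w2
Accessibility: w0Rw0, w0Rw1, w0Rw2, w1Rw1, w1Rw2, w2Rw2
Branch closes: p2 and ¬p2 both at w2.
All branches of the tableau close; one closing branch shown above.

Unsatisfiable (every branch closes)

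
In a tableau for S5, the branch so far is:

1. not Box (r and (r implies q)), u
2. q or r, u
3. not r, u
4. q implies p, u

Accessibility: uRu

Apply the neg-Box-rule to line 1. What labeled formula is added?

a fresh world v with uRv, and not (r and (r implies q)) at v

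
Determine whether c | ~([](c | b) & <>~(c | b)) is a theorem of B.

Valid

Tableau for the negation ~(c | ~([](c | b) & <>~(c | b))):
1. ~(c | ~([](c | b) & <>~(c | b))), w0
2. ~c, w0
3. [](c | b) & <>~(c | b), w0
4. [](c | b), w0
5. <>~(c | b), w0
6. c | b, w0
7. b, w0
8. ~(c | b), w1
9. ~c, w1
10. ~b, w1
11. c | b, w1
12. b, w1
Accessibility: w0Rw0, w0Rw1, w1Rw0, w1Rw1
Branch closes: b and ~b both at w1.
All branches of the negation close; one closing branch shown above.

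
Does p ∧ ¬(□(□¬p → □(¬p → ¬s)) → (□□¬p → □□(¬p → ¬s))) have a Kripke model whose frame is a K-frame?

No, unsatisfiable

1. p ∧ ¬(□(□¬p → □(¬p → ¬s)) → (□□¬p → □□(¬p → ¬s))), 0
2. p, 0
3. ¬(□(□¬p → □(¬p → ¬s)) → (□□¬p → □□(¬p → ¬s))), 0
4. □(□¬p → □(¬p → ¬s)), 0
5. ¬(□□¬p → □□(¬p → ¬s)), 0
6. □□¬p, 0
7. ¬□□(¬p → ¬s), 0
8. ¬□(¬p → ¬s), 1
9. □¬p → □(¬p → ¬s), 1
10. □¬p, 1
11. ¬□¬p, 1
12. ¬(¬p → ¬s), 2
13. ¬p, 2
14. s, 2
15. p, 3
16. ¬p, 3
Accessibility: 0R1, 1R2, 1R3
Branch closes: p and ¬p both at 3.
(One branch shown.) All branches close.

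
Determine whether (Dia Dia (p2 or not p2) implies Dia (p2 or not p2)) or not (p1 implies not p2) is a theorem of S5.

Tableau for the negation not ((Dia Dia (p2 or not p2) implies Dia (p2 or not p2)) or not (p1 implies not p2)):
1. not ((Dia Dia (p2 or not p2) implies Dia (p2 or not p2)) or not (p1 implies not p2)), 0
2. not (Dia Dia (p2 or not p2) implies Dia (p2 or not p2)), 0
3. p1 implies not p2, 0
4. Dia Dia (p2 or not p2), 0
5. not Dia (p2 or not p2), 0
6. not (p2 or not p2), 0
7. not p2, 0
8. p2, 0
Accessibility: 0R0
Branch closes: p2 and not p2 both at 0.
All branches of the negation close; one closing branch shown above.

Yes, valid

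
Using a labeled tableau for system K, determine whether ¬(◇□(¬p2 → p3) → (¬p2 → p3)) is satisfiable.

Satisfiable

1. ¬(◇□(¬p2 → p3) → (¬p2 → p3)), u
2. ◇□(¬p2 → p3), u
3. ¬(¬p2 → p3), u
4. ¬p2, u
5. ¬p3, u
6. □(¬p2 → p3), v
Accessibility: uRv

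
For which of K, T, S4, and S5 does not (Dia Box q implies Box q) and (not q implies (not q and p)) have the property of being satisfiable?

S5-tableau for the formula:
1. not (Dia Box q implies Box q) and (not q implies (not q and p)), 0
2. not (Dia Box q implies Box q), 0   [and-rule on 1]
3. not q implies (not q and p), 0   [and-rule on 1]
4. Dia Box q, 0   [neg-implies-rule on 2]
5. not Box q, 0   [neg-implies-rule on 2]
6. q, 0   [implies-rule on 3 (branches; this branch)]
7. Box q, 1   [Dia-rule on 4: fresh world 1, 0R1]
8. q, 1   [Box-rule on 7 via 1R1]
9. not q, 2   [neg-Box-rule on 5: fresh world 2, 0R2]
10. q, 2   [Box-rule on 7 via 1R2]
Accessibility: 0R0, 0R1, 0R2, 1R0, 1R1, 1R2, 2R0, 2R1, 2R2
Branch closes: q and not q both at 2.
Every branch closes (one shown): unsatisfiable in S5.
S4-tableau for the formula:
1. not (Dia Box q implies Box q) and (not q implies (not q and p)), 0
2. not (Dia Box q implies Box q), 0   [and-rule on 1]
3. not q implies (not q and p), 0   [and-rule on 1]
4. Dia Box q, 0   [neg-implies-rule on 2]
5. not Box q, 0   [neg-implies-rule on 2]
6. not q and p, 0   [implies-rule on 3 (branches; this branch)]
7. not q, 0   [and-rule on 6]
8. p, 0   [and-rule on 6]
9. Box q, 1   [Dia-rule on 4: fresh world 1, 0R1]
10. q, 1   [Box-rule on 9 via 1R1]
11. not q, 2   [neg-Box-rule on 5: fresh world 2, 0R2]
Accessibility: 0R0, 0R1, 0R2, 1R1, 2R2
Complete open branch: satisfiable in S4, hence also in K, T (this S4-model is also a K-model and a T-model).

K, T, S4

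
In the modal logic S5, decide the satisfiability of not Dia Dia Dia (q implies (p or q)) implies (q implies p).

Yes, satisfiable

1. not Dia Dia Dia (q implies (p or q)) implies (q implies p), 0
2. q implies p, 0   [implies-rule on 1 (branches; this branch)]
3. p, 0   [implies-rule on 2 (branches; this branch)]
Accessibility: 0R0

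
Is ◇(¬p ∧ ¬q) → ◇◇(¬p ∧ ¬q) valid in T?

Tableau for the negation ¬(◇(¬p ∧ ¬q) → ◇◇(¬p ∧ ¬q)):
1. ¬(◇(¬p ∧ ¬q) → ◇◇(¬p ∧ ¬q)), 0
2. ◇(¬p ∧ ¬q), 0   [¬→-rule on 1]
3. ¬◇◇(¬p ∧ ¬q), 0   [¬→-rule on 1]
4. ¬◇(¬p ∧ ¬q), 0   [¬◇-rule on 3 via 0R0]
5. ¬(¬p ∧ ¬q), 0   [¬◇-rule on 4 via 0R0]
6. q, 0   [¬∧-rule on 5 (branches; this branch)]
7. ¬p ∧ ¬q, 1   [◇-rule on 2: fresh world 1, 0R1]
8. ¬p, 1   [∧-rule on 7]
9. ¬q, 1   [∧-rule on 7]
10. ¬◇(¬p ∧ ¬q), 1   [¬◇-rule on 3 via 0R1]
11. ¬(¬p ∧ ¬q), 1   [¬◇-rule on 4 via 0R1]
12. q, 1   [¬∧-rule on 11 (branches; this branch)]
Accessibility: 0R0, 0R1, 1R1
Branch closes: q and ¬q both at 1.
All branches of the negation close; one closing branch shown above.

Valid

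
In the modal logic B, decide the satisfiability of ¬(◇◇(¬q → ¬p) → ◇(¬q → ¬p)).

1. ¬(◇◇(¬q → ¬p) → ◇(¬q → ¬p)), 0
2. ◇◇(¬q → ¬p), 0   [¬→-rule on 1]
3. ¬◇(¬q → ¬p), 0   [¬→-rule on 1]
4. ¬(¬q → ¬p), 0   [¬◇-rule on 3 via 0R0]
5. ¬q, 0   [¬→-rule on 4]
6. p, 0   [¬→-rule on 4]
7. ◇(¬q → ¬p), 1   [◇-rule on 2: fresh world 1, 0R1]
8. ¬(¬q → ¬p), 1   [¬◇-rule on 3 via 0R1]
9. ¬q, 1   [¬→-rule on 8]
10. p, 1   [¬→-rule on 8]
11. ¬q → ¬p, 2   [◇-rule on 7: fresh world 2, 1R2]
12. ¬p, 2   [→-rule on 11 (branches; this branch)]
Accessibility: 0R0, 0R1, 1R0, 1R1, 1R2, 2R1, 2R2

Satisfiable (open branch found)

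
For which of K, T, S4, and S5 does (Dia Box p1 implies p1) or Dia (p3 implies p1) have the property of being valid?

T, S4, S5

T-tableau for the negation not ((Dia Box p1 implies p1) or Dia (p3 implies p1)):
1. not ((Dia Box p1 implies p1) or Dia (p3 implies p1)), 0
2. not (Dia Box p1 implies p1), 0
3. not Dia (p3 implies p1), 0
4. Dia Box p1, 0
5. not p1, 0
6. not (p3 implies p1), 0
7. p3, 0
8. Box p1, 1
9. not (p3 implies p1), 1
10. p3, 1
11. not p1, 1
12. p1, 1
Accessibility: 0R0, 0R1, 1R1
Branch closes: p1 and not p1 both at 1.
Every branch closes (one shown): valid in T, hence also in S4, S5 (every theorem of T is a theorem of S4 and S5).
K-tableau for the negation not ((Dia Box p1 implies p1) or Dia (p3 implies p1)):
1. not ((Dia Box p1 implies p1) or Dia (p3 implies p1)), 0
2. not (Dia Box p1 implies p1), 0
3. not Dia (p3 implies p1), 0
4. Dia Box p1, 0
5. not p1, 0
6. Box p1, 1
7. not (p3 implies p1), 1
8. p3, 1
9. not p1, 1
Accessibility: 0R1
Complete open branch: countermodel on a K-frame, so not valid in K.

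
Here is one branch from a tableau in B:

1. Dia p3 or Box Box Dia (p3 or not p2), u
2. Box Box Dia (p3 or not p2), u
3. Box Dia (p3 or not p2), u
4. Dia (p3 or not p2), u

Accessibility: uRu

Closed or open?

There is no literal clash: for every atom and world, at most one sign appears.

No, open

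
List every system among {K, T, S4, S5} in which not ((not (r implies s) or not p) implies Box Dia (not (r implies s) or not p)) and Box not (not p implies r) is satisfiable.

K-tableau for the formula:
1. not ((not (r implies s) or not p) implies Box Dia (not (r implies s) or not p)) and Box not (not p implies r), w0
2. not ((not (r implies s) or not p) implies Box Dia (not (r implies s) or not p)), w0   [and-rule on 1]
3. Box not (not p implies r), w0   [and-rule on 1]
4. not (r implies s) or not p, w0   [neg-implies-rule on 2]
5. not Box Dia (not (r implies s) or not p), w0   [neg-implies-rule on 2]
6. not p, w0   [or-rule on 4 (branches; this branch)]
7. not Dia (not (r implies s) or not p), w1   [neg-Box-rule on 5: fresh world w1, w0Rw1]
8. not (not p implies r), w1   [Box-rule on 3 via w0Rw1]
9. not p, w1   [neg-implies-rule on 8]
10. not r, w1   [neg-implies-rule on 8]
Accessibility: w0Rw1
Complete open branch: satisfiable in K.
T-tableau for the formula:
1. not ((not (r implies s) or not p) implies Box Dia (not (r implies s) or not p)) and Box not (not p implies r), w0
2. not ((not (r implies s) or not p) implies Box Dia (not (r implies s) or not p)), w0   [and-rule on 1]
3. Box not (not p implies r), w0   [and-rule on 1]
4. not (r implies s) or not p, w0   [neg-implies-rule on 2]
5. not Box Dia (not (r implies s) or not p), w0   [neg-implies-rule on 2]
6. not (not p implies r), w0   [Box-rule on 3 via w0Rw0]
7. not p, w0   [neg-implies-rule on 6]
8. not r, w0   [neg-implies-rule on 6]
9. not Dia (not (r implies s) or not p), w1   [neg-Box-rule on 5: fresh world w1, w0Rw1]
10. not (not p implies r), w1   [Box-rule on 3 via w0Rw1]
11. not p, w1   [neg-implies-rule on 10]
12. not r, w1   [neg-implies-rule on 10]
13. not (not (r implies s) or not p), w1   [neg-Dia-rule on 9 via w1Rw1]
14. r implies s, w1   [neg-or-rule on 13]
15. p, w1   [neg-or-rule on 13]
Accessibility: w0Rw0, w0Rw1, w1Rw1
Branch closes: p and not p both at w1.
Every branch closes (one shown): unsatisfiable in T, hence also in S4, S5 (every S4/S5-frame is a T-frame).

K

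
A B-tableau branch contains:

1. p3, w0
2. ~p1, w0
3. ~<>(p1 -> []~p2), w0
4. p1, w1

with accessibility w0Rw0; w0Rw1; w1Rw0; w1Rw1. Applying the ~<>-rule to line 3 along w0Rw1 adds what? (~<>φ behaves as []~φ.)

~(p1 -> []~p2), w1

~<>φ behaves as []~φ: propagate the negated body to each accessible world.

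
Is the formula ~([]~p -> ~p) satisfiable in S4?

1. ~([]~p -> ~p), u
2. []~p, u   [~->-rule on 1]
3. p, u   [~->-rule on 1]
4. ~p, u   [[]-rule on 2 via uRu]
Accessibility: uRu
Branch closes: p and ~p both at u.
All branches of the tableau close; one closing branch shown above.

Unsatisfiable (every branch closes)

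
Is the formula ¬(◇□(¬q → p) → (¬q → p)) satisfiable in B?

Unsatisfiable

1. ¬(◇□(¬q → p) → (¬q → p)), 0
2. ◇□(¬q → p), 0
3. ¬(¬q → p), 0
4. ¬q, 0
5. ¬p, 0
6. □(¬q → p), 1
7. ¬q → p, 0
8. ¬q → p, 1
9. p, 0
Accessibility: 0R0, 0R1, 1R0, 1R1
Branch closes: p and ¬p both at 0.
Every branch closes; the branch above is one of them.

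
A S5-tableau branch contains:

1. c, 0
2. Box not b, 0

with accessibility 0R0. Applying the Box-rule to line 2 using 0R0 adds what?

not b, 0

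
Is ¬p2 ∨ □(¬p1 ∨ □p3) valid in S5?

Not valid

Tableau for the negation ¬(¬p2 ∨ □(¬p1 ∨ □p3)):
1. ¬(¬p2 ∨ □(¬p1 ∨ □p3)), u
2. p2, u
3. ¬□(¬p1 ∨ □p3), u
4. ¬(¬p1 ∨ □p3), v
5. p1, v
6. ¬□p3, v
7. ¬p3, w
Accessibility: uRu, uRv, uRw, vRu, vRv, vRw, wRu, wRv, wRw
The negation has an open branch (countermodel exists).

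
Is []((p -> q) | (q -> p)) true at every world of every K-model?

Yes, valid

Tableau for the negation ~[]((p -> q) | (q -> p)):
1. ~[]((p -> q) | (q -> p)), 0
2. ~((p -> q) | (q -> p)), 1
3. ~(p -> q), 1
4. ~(q -> p), 1
5. p, 1
6. ~q, 1
7. q, 1
8. ~p, 1
Accessibility: 0R1
Branch closes: q and ~q both at 1.
All branches of the negation close; one closing branch shown above.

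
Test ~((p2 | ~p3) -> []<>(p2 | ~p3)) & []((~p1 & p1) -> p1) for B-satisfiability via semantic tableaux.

No, unsatisfiable

1. ~((p2 | ~p3) -> []<>(p2 | ~p3)) & []((~p1 & p1) -> p1), 0
2. ~((p2 | ~p3) -> []<>(p2 | ~p3)), 0   [&-rule on 1]
3. []((~p1 & p1) -> p1), 0   [&-rule on 1]
4. p2 | ~p3, 0   [~->-rule on 2]
5. ~[]<>(p2 | ~p3), 0   [~->-rule on 2]
6. (~p1 & p1) -> p1, 0   [[]-rule on 3 via 0R0]
7. ~p3, 0   [|-rule on 4 (branches; this branch)]
8. ~(~p1 & p1), 0   [->-rule on 6 (branches; this branch)]
9. ~p1, 0   [~&-rule on 8 (branches; this branch)]
10. ~<>(p2 | ~p3), 1   [~[]-rule on 5: fresh world 1, 0R1]
11. (~p1 & p1) -> p1, 1   [[]-rule on 3 via 0R1]
12. ~(p2 | ~p3), 0   [~<>-rule on 10 via 1R0]
13. ~p2, 0   [~|-rule on 12]
14. p3, 0   [~|-rule on 12]
Accessibility: 0R0, 0R1, 1R0, 1R1
Branch closes: p3 and ~p3 both at 0.
All branches of the tableau close; one closing branch shown above.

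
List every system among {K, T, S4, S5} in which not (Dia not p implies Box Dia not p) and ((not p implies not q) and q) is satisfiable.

S4-tableau for the formula:
1. not (Dia not p implies Box Dia not p) and ((not p implies not q) and q), w0
2. not (Dia not p implies Box Dia not p), w0
3. (not p implies not q) and q, w0
4. Dia not p, w0
5. not Box Dia not p, w0
6. not p implies not q, w0
7. q, w0
8. p, w0
9. not p, w1
10. not Dia not p, w2
11. p, w2
Accessibility: w0Rw0, w0Rw1, w0Rw2, w1Rw1, w2Rw2
Complete open branch: satisfiable in S4, hence also in K, T (this S4-model is also a K-model and a T-model).
S5-tableau for the formula:
1. not (Dia not p implies Box Dia not p) and ((not p implies not q) and q), w0
2. not (Dia not p implies Box Dia not p), w0
3. (not p implies not q) and q, w0
4. Dia not p, w0
5. not Box Dia not p, w0
6. not p implies not q, w0
7. q, w0
8. p, w0
9. not p, w1
10. not Dia not p, w2
11. p, w1
Accessibility: w0Rw0, w0Rw1, w0Rw2, w1Rw0, w1Rw1, w1Rw2, w2Rw0, w2Rw1, w2Rw2
Branch closes: p and not p both at w1.
Every branch closes (one shown): unsatisfiable in S5.

K, T, S4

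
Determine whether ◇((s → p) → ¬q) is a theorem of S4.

Not valid

Tableau for the negation ¬◇((s → p) → ¬q):
1. ¬◇((s → p) → ¬q), 0
2. ¬((s → p) → ¬q), 0
3. s → p, 0
4. q, 0
5. p, 0
Accessibility: 0R0
The negation has an open branch (countermodel exists).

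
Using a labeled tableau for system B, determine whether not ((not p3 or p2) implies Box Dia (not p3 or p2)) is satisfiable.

1. not ((not p3 or p2) implies Box Dia (not p3 or p2)), w0
2. not p3 or p2, w0
3. not Box Dia (not p3 or p2), w0
4. p2, w0
5. not Dia (not p3 or p2), w1
6. not (not p3 or p2), w0
7. p3, w0
8. not p2, w0
Accessibility: w0Rw0, w0Rw1, w1Rw0, w1Rw1
Branch closes: p2 and not p2 both at w0.
Every branch closes; the branch above is one of them.

Unsatisfiable (every branch closes)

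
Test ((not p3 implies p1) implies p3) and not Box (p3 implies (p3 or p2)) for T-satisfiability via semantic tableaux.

Unsatisfiable (every branch closes)

1. ((not p3 implies p1) implies p3) and not Box (p3 implies (p3 or p2)), 0
2. (not p3 implies p1) implies p3, 0
3. not Box (p3 implies (p3 or p2)), 0
4. not (not p3 implies p1), 0
5. not p3, 0
6. not p1, 0
7. not (p3 implies (p3 or p2)), 1
8. p3, 1
9. not (p3 or p2), 1
10. not p3, 1
11. not p2, 1
Accessibility: 0R0, 0R1, 1R1
Branch closes: p3 and not p3 both at 1.
Every branch closes; the branch above is one of them.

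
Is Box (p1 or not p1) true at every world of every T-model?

Yes, valid

Tableau for the negation not Box (p1 or not p1):
1. not Box (p1 or not p1), 0
2. not (p1 or not p1), 1   [neg-Box-rule on 1: fresh world 1, 0R1]
3. not p1, 1   [neg-or-rule on 2]
4. p1, 1   [neg-or-rule on 2]
Accessibility: 0R0, 0R1, 1R1
Branch closes: p1 and not p1 both at 1.
Every branch of the negation's tableau closes; the branch above is one of them.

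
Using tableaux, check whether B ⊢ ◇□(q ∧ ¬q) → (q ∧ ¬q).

Tableau for the negation ¬(◇□(q ∧ ¬q) → (q ∧ ¬q)):
1. ¬(◇□(q ∧ ¬q) → (q ∧ ¬q)), w0
2. ◇□(q ∧ ¬q), w0
3. ¬(q ∧ ¬q), w0
4. q, w0
5. □(q ∧ ¬q), w1
6. q ∧ ¬q, w0
7. ¬q, w0
Accessibility: w0Rw0, w0Rw1, w1Rw0, w1Rw1
Branch closes: q and ¬q both at w0.
All branches of the negation close; one closing branch shown above.

Valid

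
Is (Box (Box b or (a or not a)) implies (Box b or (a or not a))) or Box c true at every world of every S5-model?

Tableau for the negation not ((Box (Box b or (a or not a)) implies (Box b or (a or not a))) or Box c):
1. not ((Box (Box b or (a or not a)) implies (Box b or (a or not a))) or Box c), u
2. not (Box (Box b or (a or not a)) implies (Box b or (a or not a))), u   [neg-or-rule on 1]
3. not Box c, u   [neg-or-rule on 1]
4. Box (Box b or (a or not a)), u   [neg-implies-rule on 2]
5. not (Box b or (a or not a)), u   [neg-implies-rule on 2]
6. not Box b, u   [neg-or-rule on 5]
7. not (a or not a), u   [neg-or-rule on 5]
8. not a, u   [neg-or-rule on 7]
9. a, u   [neg-or-rule on 7]
Accessibility: uRu
Branch closes: a and not a both at u.
Every branch of the negation's tableau closes; the branch above is one of them.

Valid in S5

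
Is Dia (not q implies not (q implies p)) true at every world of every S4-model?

Not valid

Tableau for the negation not Dia (not q implies not (q implies p)):
1. not Dia (not q implies not (q implies p)), u
2. not (not q implies not (q implies p)), u   [neg-Dia-rule on 1 via uRu]
3. not q, u   [neg-implies-rule on 2]
4. q implies p, u   [neg-implies-rule on 2]
5. p, u   [implies-rule on 4 (branches; this branch)]
Accessibility: uRu
The negation has an open branch (countermodel exists).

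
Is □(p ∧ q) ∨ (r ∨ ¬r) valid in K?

Yes, valid

Tableau for the negation ¬(□(p ∧ q) ∨ (r ∨ ¬r)):
1. ¬(□(p ∧ q) ∨ (r ∨ ¬r)), 0
2. ¬□(p ∧ q), 0
3. ¬(r ∨ ¬r), 0
4. ¬r, 0
5. r, 0
Branch closes: r and ¬r both at 0.
All branches of the negation close; one closing branch shown above.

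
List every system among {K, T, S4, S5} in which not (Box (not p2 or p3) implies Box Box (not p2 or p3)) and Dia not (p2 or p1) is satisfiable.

K, T

T-tableau for the formula:
1. not (Box (not p2 or p3) implies Box Box (not p2 or p3)) and Dia not (p2 or p1), u
2. not (Box (not p2 or p3) implies Box Box (not p2 or p3)), u
3. Dia not (p2 or p1), u
4. Box (not p2 or p3), u
5. not Box Box (not p2 or p3), u
6. not p2 or p3, u
7. p3, u
8. not (p2 or p1), v
9. not p2, v
10. not p1, v
11. not p2 or p3, v
12. p3, v
13. not Box (not p2 or p3), w
14. not p2 or p3, w
15. p3, w
16. not (not p2 or p3), x
17. p2, x
18. not p3, x
Accessibility: uRu, uRv, uRw, vRv, wRw, wRx, xRx
Complete open branch: satisfiable in T, hence also in K (this T-model is also a K-model).
S4-tableau for the formula:
1. not (Box (not p2 or p3) implies Box Box (not p2 or p3)) and Dia not (p2 or p1), u
2. not (Box (not p2 or p3) implies Box Box (not p2 or p3)), u
3. Dia not (p2 or p1), u
4. Box (not p2 or p3), u
5. not Box Box (not p2 or p3), u
6. not p2 or p3, u
7. p3, u
8. not (p2 or p1), v
9. not p2, v
10. not p1, v
11. not p2 or p3, v
12. p3, v
13. not Box (not p2 or p3), w
14. not p2 or p3, w
15. p3, w
16. not (not p2 or p3), x
17. p2, x
18. not p3, x
19. not p2 or p3, x
20. p3, x
Accessibility: uRu, uRv, uRw, uRx, vRv, wRw, wRx, xRx
Branch closes: p3 and not p3 both at x.
Every branch closes (one shown): unsatisfiable in S4, hence also in S5 (every S5-frame is an S4-frame).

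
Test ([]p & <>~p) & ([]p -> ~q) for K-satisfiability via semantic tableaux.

Unsatisfiable

1. ([]p & <>~p) & ([]p -> ~q), u
2. []p & <>~p, u
3. []p -> ~q, u
4. []p, u
5. <>~p, u
6. ~q, u
7. ~p, v
8. p, v
Accessibility: uRv
Branch closes: p and ~p both at v.
All branches of the tableau close; one closing branch shown above.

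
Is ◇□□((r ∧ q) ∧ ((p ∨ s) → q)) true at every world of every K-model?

No, not valid

Tableau for the negation ¬◇□□((r ∧ q) ∧ ((p ∨ s) → q)):
1. ¬◇□□((r ∧ q) ∧ ((p ∨ s) → q)), u
The negation has an open branch (countermodel exists).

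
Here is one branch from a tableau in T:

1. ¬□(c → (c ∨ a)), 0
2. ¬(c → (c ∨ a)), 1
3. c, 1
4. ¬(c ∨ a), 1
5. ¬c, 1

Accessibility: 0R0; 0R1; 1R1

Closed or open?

Both c and ¬c appear at 1.

Closed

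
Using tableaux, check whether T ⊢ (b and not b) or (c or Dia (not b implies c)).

Not valid

Tableau for the negation not ((b and not b) or (c or Dia (not b implies c))):
1. not ((b and not b) or (c or Dia (not b implies c))), u
2. not (b and not b), u
3. not (c or Dia (not b implies c)), u
4. not c, u
5. not Dia (not b implies c), u
6. not (not b implies c), u
7. not b, u
Accessibility: uRu
The negation has an open branch (countermodel exists).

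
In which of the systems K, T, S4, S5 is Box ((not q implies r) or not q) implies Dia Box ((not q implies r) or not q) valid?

T-tableau for the negation not (Box ((not q implies r) or not q) implies Dia Box ((not q implies r) or not q)):
1. not (Box ((not q implies r) or not q) implies Dia Box ((not q implies r) or not q)), w0
2. Box ((not q implies r) or not q), w0
3. not Dia Box ((not q implies r) or not q), w0
4. (not q implies r) or not q, w0
5. not Box ((not q implies r) or not q), w0
6. not q implies r, w0
7. r, w0
8. not ((not q implies r) or not q), w1
9. not (not q implies r), w1
10. q, w1
11. not q, w1
12. not r, w1
Accessibility: w0Rw0, w0Rw1, w1Rw1
Branch closes: q and not q both at w1.
Every branch closes (one shown): valid in T, hence also in S4, S5 (every theorem of T is a theorem of S4 and S5).
K-tableau for the negation not (Box ((not q implies r) or not q) implies Dia Box ((not q implies r) or not q)):
1. not (Box ((not q implies r) or not q) implies Dia Box ((not q implies r) or not q)), w0
2. Box ((not q implies r) or not q), w0
3. not Dia Box ((not q implies r) or not q), w0
Complete open branch: countermodel on a K-frame, so not valid in K.

T, S4, S5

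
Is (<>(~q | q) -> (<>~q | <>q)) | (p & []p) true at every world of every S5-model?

Yes, valid

Tableau for the negation ~((<>(~q | q) -> (<>~q | <>q)) | (p & []p)):
1. ~((<>(~q | q) -> (<>~q | <>q)) | (p & []p)), u
2. ~(<>(~q | q) -> (<>~q | <>q)), u
3. ~(p & []p), u
4. <>(~q | q), u
5. ~(<>~q | <>q), u
6. ~<>~q, u
7. ~<>q, u
8. q, u
9. ~q, u
Accessibility: uRu
Branch closes: q and ~q both at u.
Every branch of the negation's tableau closes; the branch above is one of them.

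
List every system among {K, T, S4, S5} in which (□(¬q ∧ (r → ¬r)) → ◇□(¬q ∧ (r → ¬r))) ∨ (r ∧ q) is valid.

T, S4, S5

T-tableau for the negation ¬((□(¬q ∧ (r → ¬r)) → ◇□(¬q ∧ (r → ¬r))) ∨ (r ∧ q)):
1. ¬((□(¬q ∧ (r → ¬r)) → ◇□(¬q ∧ (r → ¬r))) ∨ (r ∧ q)), 0
2. ¬(□(¬q ∧ (r → ¬r)) → ◇□(¬q ∧ (r → ¬r))), 0
3. ¬(r ∧ q), 0
4. □(¬q ∧ (r → ¬r)), 0
5. ¬◇□(¬q ∧ (r → ¬r)), 0
6. ¬q ∧ (r → ¬r), 0
7. ¬q, 0
8. r → ¬r, 0
9. ¬□(¬q ∧ (r → ¬r)), 0
10. ¬r, 0
11. ¬(¬q ∧ (r → ¬r)), 1
12. ¬q ∧ (r → ¬r), 1
13. ¬q, 1
14. r → ¬r, 1
15. ¬□(¬q ∧ (r → ¬r)), 1
16. ¬(r → ¬r), 1
17. r, 1
18. ¬r, 1
Accessibility: 0R0, 0R1, 1R1
Branch closes: r and ¬r both at 1.
Every branch closes (one shown): valid in T, hence also in S4, S5 (every theorem of T is a theorem of S4 and S5).
K-tableau for the negation ¬((□(¬q ∧ (r → ¬r)) → ◇□(¬q ∧ (r → ¬r))) ∨ (r ∧ q)):
1. ¬((□(¬q ∧ (r → ¬r)) → ◇□(¬q ∧ (r → ¬r))) ∨ (r ∧ q)), 0
2. ¬(□(¬q ∧ (r → ¬r)) → ◇□(¬q ∧ (r → ¬r))), 0
3. ¬(r ∧ q), 0
4. □(¬q ∧ (r → ¬r)), 0
5. ¬◇□(¬q ∧ (r → ¬r)), 0
6. ¬q, 0
Complete open branch: countermodel on a K-frame, so not valid in K.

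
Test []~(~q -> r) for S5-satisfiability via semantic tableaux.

Satisfiable

1. []~(~q -> r), w0
2. ~(~q -> r), w0
3. ~q, w0
4. ~r, w0
Accessibility: w0Rw0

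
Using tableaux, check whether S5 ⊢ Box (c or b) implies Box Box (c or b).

Valid in S5

Tableau for the negation not (Box (c or b) implies Box Box (c or b)):
1. not (Box (c or b) implies Box Box (c or b)), 0
2. Box (c or b), 0   [neg-implies-rule on 1]
3. not Box Box (c or b), 0   [neg-implies-rule on 1]
4. c or b, 0   [Box-rule on 2 via 0R0]
5. b, 0   [or-rule on 4 (branches; this branch)]
6. not Box (c or b), 1   [neg-Box-rule on 3: fresh world 1, 0R1]
7. c or b, 1   [Box-rule on 2 via 0R1]
8. b, 1   [or-rule on 7 (branches; this branch)]
9. not (c or b), 2   [neg-Box-rule on 6: fresh world 2, 1R2]
10. not c, 2   [neg-or-rule on 9]
11. not b, 2   [neg-or-rule on 9]
12. c or b, 2   [Box-rule on 2 via 0R2]
13. b, 2   [or-rule on 12 (branches; this branch)]
Accessibility: 0R0, 0R1, 0R2, 1R0, 1R1, 1R2, 2R0, 2R1, 2R2
Branch closes: b and not b both at 2.
All branches of the negation close; one closing branch shown above.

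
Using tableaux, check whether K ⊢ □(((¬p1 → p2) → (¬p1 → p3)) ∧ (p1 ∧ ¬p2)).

Tableau for the negation ¬□(((¬p1 → p2) → (¬p1 → p3)) ∧ (p1 ∧ ¬p2)):
1. ¬□(((¬p1 → p2) → (¬p1 → p3)) ∧ (p1 ∧ ¬p2)), 0
2. ¬(((¬p1 → p2) → (¬p1 → p3)) ∧ (p1 ∧ ¬p2)), 1
3. ¬(p1 ∧ ¬p2), 1
4. p2, 1
Accessibility: 0R1
The negation has an open branch (countermodel exists).

Invalid (countermodel exists)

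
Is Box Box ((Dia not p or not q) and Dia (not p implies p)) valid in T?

Invalid (countermodel exists)

Tableau for the negation not Box Box ((Dia not p or not q) and Dia (not p implies p)):
1. not Box Box ((Dia not p or not q) and Dia (not p implies p)), u
2. not Box ((Dia not p or not q) and Dia (not p implies p)), v
3. not ((Dia not p or not q) and Dia (not p implies p)), w
4. not Dia (not p implies p), w
5. not (not p implies p), w
6. not p, w
Accessibility: uRu, uRv, vRv, vRw, wRw
The negation has an open branch (countermodel exists).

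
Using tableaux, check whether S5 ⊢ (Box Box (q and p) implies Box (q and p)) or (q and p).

Tableau for the negation not ((Box Box (q and p) implies Box (q and p)) or (q and p)):
1. not ((Box Box (q and p) implies Box (q and p)) or (q and p)), 0
2. not (Box Box (q and p) implies Box (q and p)), 0
3. not (q and p), 0
4. Box Box (q and p), 0
5. not Box (q and p), 0
6. Box (q and p), 0
7. q and p, 0
8. q, 0
9. p, 0
10. not p, 0
Accessibility: 0R0
Branch closes: p and not p both at 0.
All branches of the negation close; one closing branch shown above.

Yes, valid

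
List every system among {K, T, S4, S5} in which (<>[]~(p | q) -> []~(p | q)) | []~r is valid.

S5-tableau for the negation ~((<>[]~(p | q) -> []~(p | q)) | []~r):
1. ~((<>[]~(p | q) -> []~(p | q)) | []~r), w0
2. ~(<>[]~(p | q) -> []~(p | q)), w0
3. ~[]~r, w0
4. <>[]~(p | q), w0
5. ~[]~(p | q), w0
6. r, w1
7. []~(p | q), w2
8. ~(p | q), w0
9. ~p, w0
10. ~q, w0
11. ~(p | q), w1
12. ~p, w1
13. ~q, w1
14. ~(p | q), w2
15. ~p, w2
16. ~q, w2
17. p | q, w3
18. ~(p | q), w3
19. ~p, w3
20. ~q, w3
21. q, w3
Accessibility: w0Rw0, w0Rw1, w0Rw2, w0Rw3, w1Rw0, w1Rw1, w1Rw2, w1Rw3, w2Rw0, w2Rw1, w2Rw2, w2Rw3, w3Rw0, w3Rw1, w3Rw2, w3Rw3
Branch closes: q and ~q both at w3.
Every branch closes (one shown): valid in S5.
S4-tableau for the negation ~((<>[]~(p | q) -> []~(p | q)) | []~r):
1. ~((<>[]~(p | q) -> []~(p | q)) | []~r), w0
2. ~(<>[]~(p | q) -> []~(p | q)), w0
3. ~[]~r, w0
4. <>[]~(p | q), w0
5. ~[]~(p | q), w0
6. r, w1
7. []~(p | q), w2
8. ~(p | q), w2
9. ~p, w2
10. ~q, w2
11. p | q, w3
12. q, w3
Accessibility: w0Rw0, w0Rw1, w0Rw2, w0Rw3, w1Rw1, w2Rw2, w3Rw3
Complete open branch: countermodel on an S4-frame, so not valid in S4, nor in K, T (the same frame is also a K-frame and a T-frame).

S5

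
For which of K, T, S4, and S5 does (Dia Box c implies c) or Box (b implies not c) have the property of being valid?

S5

S5-tableau for the negation not ((Dia Box c implies c) or Box (b implies not c)):
1. not ((Dia Box c implies c) or Box (b implies not c)), u
2. not (Dia Box c implies c), u
3. not Box (b implies not c), u
4. Dia Box c, u
5. not c, u
6. not (b implies not c), v
7. b, v
8. c, v
9. Box c, w
10. c, u
Accessibility: uRu, uRv, uRw, vRu, vRv, vRw, wRu, wRv, wRw
Branch closes: c and not c both at u.
Every branch closes (one shown): valid in S5.
S4-tableau for the negation not ((Dia Box c implies c) or Box (b implies not c)):
1. not ((Dia Box c implies c) or Box (b implies not c)), u
2. not (Dia Box c implies c), u
3. not Box (b implies not c), u
4. Dia Box c, u
5. not c, u
6. not (b implies not c), v
7. b, v
8. c, v
9. Box c, w
10. c, w
Accessibility: uRu, uRv, uRw, vRv, wRw
Complete open branch: countermodel on an S4-frame, so not valid in S4, nor in K, T (the same frame is also a K-frame and a T-frame).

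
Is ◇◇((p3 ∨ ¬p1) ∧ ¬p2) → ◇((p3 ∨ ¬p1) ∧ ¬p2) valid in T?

Tableau for the negation ¬(◇◇((p3 ∨ ¬p1) ∧ ¬p2) → ◇((p3 ∨ ¬p1) ∧ ¬p2)):
1. ¬(◇◇((p3 ∨ ¬p1) ∧ ¬p2) → ◇((p3 ∨ ¬p1) ∧ ¬p2)), u
2. ◇◇((p3 ∨ ¬p1) ∧ ¬p2), u   [¬→-rule on 1]
3. ¬◇((p3 ∨ ¬p1) ∧ ¬p2), u   [¬→-rule on 1]
4. ¬((p3 ∨ ¬p1) ∧ ¬p2), u   [¬◇-rule on 3 via uRu]
5. p2, u   [¬∧-rule on 4 (branches; this branch)]
6. ◇((p3 ∨ ¬p1) ∧ ¬p2), v   [◇-rule on 2: fresh world v, uRv]
7. ¬((p3 ∨ ¬p1) ∧ ¬p2), v   [¬◇-rule on 3 via uRv]
8. p2, v   [¬∧-rule on 7 (branches; this branch)]
9. (p3 ∨ ¬p1) ∧ ¬p2, w   [◇-rule on 6: fresh world w, vRw]
10. p3 ∨ ¬p1, w   [∧-rule on 9]
11. ¬p2, w   [∧-rule on 9]
12. ¬p1, w   [∨-rule on 10 (branches; this branch)]
Accessibility: uRu, uRv, vRv, vRw, wRw
The negation has an open branch (countermodel exists).

Invalid (countermodel exists)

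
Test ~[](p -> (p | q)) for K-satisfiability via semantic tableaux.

1. ~[](p -> (p | q)), u
2. ~(p -> (p | q)), v
3. p, v
4. ~(p | q), v
5. ~p, v
6. ~q, v
Accessibility: uRv
Branch closes: p and ~p both at v.
Every branch closes; the branch above is one of them.

No, unsatisfiable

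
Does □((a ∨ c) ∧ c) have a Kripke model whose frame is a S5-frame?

Satisfiable

1. □((a ∨ c) ∧ c), u
2. (a ∨ c) ∧ c, u
3. a ∨ c, u
4. c, u
Accessibility: uRu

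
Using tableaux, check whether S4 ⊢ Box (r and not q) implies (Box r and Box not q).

Tableau for the negation not (Box (r and not q) implies (Box r and Box not q)):
1. not (Box (r and not q) implies (Box r and Box not q)), 0
2. Box (r and not q), 0
3. not (Box r and Box not q), 0
4. r and not q, 0
5. r, 0
6. not q, 0
7. not Box not q, 0
8. q, 1
9. r and not q, 1
10. r, 1
11. not q, 1
Accessibility: 0R0, 0R1, 1R1
Branch closes: q and not q both at 1.
All branches of the negation close; one closing branch shown above.

Yes, valid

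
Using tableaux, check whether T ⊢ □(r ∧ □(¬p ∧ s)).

Tableau for the negation ¬□(r ∧ □(¬p ∧ s)):
1. ¬□(r ∧ □(¬p ∧ s)), u
2. ¬(r ∧ □(¬p ∧ s)), v
3. ¬□(¬p ∧ s), v
4. ¬(¬p ∧ s), w
5. ¬s, w
Accessibility: uRu, uRv, vRv, vRw, wRw
The negation has an open branch (countermodel exists).

Not valid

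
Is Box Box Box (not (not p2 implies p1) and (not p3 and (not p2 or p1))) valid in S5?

Not valid

Tableau for the negation not Box Box Box (not (not p2 implies p1) and (not p3 and (not p2 or p1))):
1. not Box Box Box (not (not p2 implies p1) and (not p3 and (not p2 or p1))), w0
2. not Box Box (not (not p2 implies p1) and (not p3 and (not p2 or p1))), w1   [neg-Box-rule on 1: fresh world w1, w0Rw1]
3. not Box (not (not p2 implies p1) and (not p3 and (not p2 or p1))), w2   [neg-Box-rule on 2: fresh world w2, w1Rw2]
4. not (not (not p2 implies p1) and (not p3 and (not p2 or p1))), w3   [neg-Box-rule on 3: fresh world w3, w2Rw3]
5. not (not p3 and (not p2 or p1)), w3   [neg-and-rule on 4 (branches; this branch)]
6. not (not p2 or p1), w3   [neg-and-rule on 5 (branches; this branch)]
7. p2, w3   [neg-or-rule on 6]
8. not p1, w3   [neg-or-rule on 6]
Accessibility: w0Rw0, w0Rw1, w0Rw2, w0Rw3, w1Rw0, w1Rw1, w1Rw2, w1Rw3, w2Rw0, w2Rw1, w2Rw2, w2Rw3, w3Rw0, w3Rw1, w3Rw2, w3Rw3
The negation has an open branch (countermodel exists).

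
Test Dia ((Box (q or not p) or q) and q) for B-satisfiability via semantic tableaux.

Satisfiable

1. Dia ((Box (q or not p) or q) and q), w0
2. (Box (q or not p) or q) and q, w1   [Dia-rule on 1: fresh world w1, w0Rw1]
3. Box (q or not p) or q, w1   [and-rule on 2]
4. q, w1   [and-rule on 2]
Accessibility: w0Rw0, w0Rw1, w1Rw0, w1Rw1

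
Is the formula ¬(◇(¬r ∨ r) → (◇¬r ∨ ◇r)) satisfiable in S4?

1. ¬(◇(¬r ∨ r) → (◇¬r ∨ ◇r)), w0
2. ◇(¬r ∨ r), w0   [¬→-rule on 1]
3. ¬(◇¬r ∨ ◇r), w0   [¬→-rule on 1]
4. ¬◇¬r, w0   [¬∨-rule on 3]
5. ¬◇r, w0   [¬∨-rule on 3]
6. r, w0   [¬◇-rule on 4 via w0Rw0]
7. ¬r, w0   [¬◇-rule on 5 via w0Rw0]
Accessibility: w0Rw0
Branch closes: r and ¬r both at w0.
(One branch shown.) All branches close.

Unsatisfiable (every branch closes)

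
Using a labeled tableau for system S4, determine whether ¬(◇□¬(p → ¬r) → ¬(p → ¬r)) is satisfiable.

Satisfiable (open branch found)

1. ¬(◇□¬(p → ¬r) → ¬(p → ¬r)), u
2. ◇□¬(p → ¬r), u
3. p → ¬r, u
4. ¬r, u
5. □¬(p → ¬r), v
6. ¬(p → ¬r), v
7. p, v
8. r, v
Accessibility: uRu, uRv, vRv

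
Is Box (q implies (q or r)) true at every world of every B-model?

Tableau for the negation not Box (q implies (q or r)):
1. not Box (q implies (q or r)), w0
2. not (q implies (q or r)), w1
3. q, w1
4. not (q or r), w1
5. not q, w1
6. not r, w1
Accessibility: w0Rw0, w0Rw1, w1Rw0, w1Rw1
Branch closes: q and not q both at w1.
Every branch of the negation's tableau closes; the branch above is one of them.

Yes, valid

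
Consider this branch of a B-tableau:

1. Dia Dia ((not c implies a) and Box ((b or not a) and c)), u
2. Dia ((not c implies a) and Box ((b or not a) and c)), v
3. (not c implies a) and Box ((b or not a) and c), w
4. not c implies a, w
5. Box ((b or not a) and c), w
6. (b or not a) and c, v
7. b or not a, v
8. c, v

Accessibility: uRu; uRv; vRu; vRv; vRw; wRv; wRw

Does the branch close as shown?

Not closed

No atom appears with both signs at the same world.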